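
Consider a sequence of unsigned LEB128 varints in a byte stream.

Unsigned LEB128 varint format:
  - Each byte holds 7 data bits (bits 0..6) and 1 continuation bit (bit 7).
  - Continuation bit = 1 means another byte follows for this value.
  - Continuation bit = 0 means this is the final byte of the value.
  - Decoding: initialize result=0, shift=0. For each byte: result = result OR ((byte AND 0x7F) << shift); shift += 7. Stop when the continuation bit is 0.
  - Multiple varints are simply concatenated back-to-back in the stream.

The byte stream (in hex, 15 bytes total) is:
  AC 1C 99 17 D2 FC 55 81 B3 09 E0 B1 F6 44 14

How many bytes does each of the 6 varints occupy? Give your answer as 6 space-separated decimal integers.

Answer: 2 2 3 3 4 1

Derivation:
  byte[0]=0xAC cont=1 payload=0x2C=44: acc |= 44<<0 -> acc=44 shift=7
  byte[1]=0x1C cont=0 payload=0x1C=28: acc |= 28<<7 -> acc=3628 shift=14 [end]
Varint 1: bytes[0:2] = AC 1C -> value 3628 (2 byte(s))
  byte[2]=0x99 cont=1 payload=0x19=25: acc |= 25<<0 -> acc=25 shift=7
  byte[3]=0x17 cont=0 payload=0x17=23: acc |= 23<<7 -> acc=2969 shift=14 [end]
Varint 2: bytes[2:4] = 99 17 -> value 2969 (2 byte(s))
  byte[4]=0xD2 cont=1 payload=0x52=82: acc |= 82<<0 -> acc=82 shift=7
  byte[5]=0xFC cont=1 payload=0x7C=124: acc |= 124<<7 -> acc=15954 shift=14
  byte[6]=0x55 cont=0 payload=0x55=85: acc |= 85<<14 -> acc=1408594 shift=21 [end]
Varint 3: bytes[4:7] = D2 FC 55 -> value 1408594 (3 byte(s))
  byte[7]=0x81 cont=1 payload=0x01=1: acc |= 1<<0 -> acc=1 shift=7
  byte[8]=0xB3 cont=1 payload=0x33=51: acc |= 51<<7 -> acc=6529 shift=14
  byte[9]=0x09 cont=0 payload=0x09=9: acc |= 9<<14 -> acc=153985 shift=21 [end]
Varint 4: bytes[7:10] = 81 B3 09 -> value 153985 (3 byte(s))
  byte[10]=0xE0 cont=1 payload=0x60=96: acc |= 96<<0 -> acc=96 shift=7
  byte[11]=0xB1 cont=1 payload=0x31=49: acc |= 49<<7 -> acc=6368 shift=14
  byte[12]=0xF6 cont=1 payload=0x76=118: acc |= 118<<14 -> acc=1939680 shift=21
  byte[13]=0x44 cont=0 payload=0x44=68: acc |= 68<<21 -> acc=144546016 shift=28 [end]
Varint 5: bytes[10:14] = E0 B1 F6 44 -> value 144546016 (4 byte(s))
  byte[14]=0x14 cont=0 payload=0x14=20: acc |= 20<<0 -> acc=20 shift=7 [end]
Varint 6: bytes[14:15] = 14 -> value 20 (1 byte(s))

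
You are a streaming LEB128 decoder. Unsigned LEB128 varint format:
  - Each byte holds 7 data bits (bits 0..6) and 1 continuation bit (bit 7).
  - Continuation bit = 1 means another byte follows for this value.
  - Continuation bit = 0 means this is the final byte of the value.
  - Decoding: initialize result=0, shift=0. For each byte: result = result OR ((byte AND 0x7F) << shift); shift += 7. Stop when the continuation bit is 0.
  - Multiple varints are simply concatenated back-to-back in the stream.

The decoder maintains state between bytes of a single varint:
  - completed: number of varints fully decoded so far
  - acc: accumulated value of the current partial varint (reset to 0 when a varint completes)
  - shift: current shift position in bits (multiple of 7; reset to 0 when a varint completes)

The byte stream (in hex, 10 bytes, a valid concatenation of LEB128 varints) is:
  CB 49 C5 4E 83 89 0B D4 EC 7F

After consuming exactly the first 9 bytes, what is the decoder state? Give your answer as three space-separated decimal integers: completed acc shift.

Answer: 3 13908 14

Derivation:
byte[0]=0xCB cont=1 payload=0x4B: acc |= 75<<0 -> completed=0 acc=75 shift=7
byte[1]=0x49 cont=0 payload=0x49: varint #1 complete (value=9419); reset -> completed=1 acc=0 shift=0
byte[2]=0xC5 cont=1 payload=0x45: acc |= 69<<0 -> completed=1 acc=69 shift=7
byte[3]=0x4E cont=0 payload=0x4E: varint #2 complete (value=10053); reset -> completed=2 acc=0 shift=0
byte[4]=0x83 cont=1 payload=0x03: acc |= 3<<0 -> completed=2 acc=3 shift=7
byte[5]=0x89 cont=1 payload=0x09: acc |= 9<<7 -> completed=2 acc=1155 shift=14
byte[6]=0x0B cont=0 payload=0x0B: varint #3 complete (value=181379); reset -> completed=3 acc=0 shift=0
byte[7]=0xD4 cont=1 payload=0x54: acc |= 84<<0 -> completed=3 acc=84 shift=7
byte[8]=0xEC cont=1 payload=0x6C: acc |= 108<<7 -> completed=3 acc=13908 shift=14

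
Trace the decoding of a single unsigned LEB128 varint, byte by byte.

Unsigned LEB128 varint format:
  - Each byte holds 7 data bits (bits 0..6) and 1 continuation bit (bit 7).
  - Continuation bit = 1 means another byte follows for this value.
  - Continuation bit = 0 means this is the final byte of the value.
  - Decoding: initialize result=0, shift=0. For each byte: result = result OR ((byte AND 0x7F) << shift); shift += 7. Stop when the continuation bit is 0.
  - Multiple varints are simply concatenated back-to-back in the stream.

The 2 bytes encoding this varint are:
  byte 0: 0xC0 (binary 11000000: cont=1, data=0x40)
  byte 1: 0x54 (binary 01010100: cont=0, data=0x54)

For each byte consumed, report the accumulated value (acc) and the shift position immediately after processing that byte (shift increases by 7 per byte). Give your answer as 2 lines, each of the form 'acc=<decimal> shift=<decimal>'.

byte 0=0xC0: payload=0x40=64, contrib = 64<<0 = 64; acc -> 64, shift -> 7
byte 1=0x54: payload=0x54=84, contrib = 84<<7 = 10752; acc -> 10816, shift -> 14

Answer: acc=64 shift=7
acc=10816 shift=14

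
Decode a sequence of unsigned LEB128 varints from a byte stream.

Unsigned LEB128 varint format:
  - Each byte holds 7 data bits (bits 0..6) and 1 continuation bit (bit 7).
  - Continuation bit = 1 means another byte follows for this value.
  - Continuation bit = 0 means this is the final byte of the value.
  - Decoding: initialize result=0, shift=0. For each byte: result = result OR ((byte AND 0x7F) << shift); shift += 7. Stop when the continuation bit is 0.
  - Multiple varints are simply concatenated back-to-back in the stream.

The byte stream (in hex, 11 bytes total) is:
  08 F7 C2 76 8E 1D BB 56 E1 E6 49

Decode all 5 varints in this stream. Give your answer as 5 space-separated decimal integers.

Answer: 8 1941879 3726 11067 1209185

Derivation:
  byte[0]=0x08 cont=0 payload=0x08=8: acc |= 8<<0 -> acc=8 shift=7 [end]
Varint 1: bytes[0:1] = 08 -> value 8 (1 byte(s))
  byte[1]=0xF7 cont=1 payload=0x77=119: acc |= 119<<0 -> acc=119 shift=7
  byte[2]=0xC2 cont=1 payload=0x42=66: acc |= 66<<7 -> acc=8567 shift=14
  byte[3]=0x76 cont=0 payload=0x76=118: acc |= 118<<14 -> acc=1941879 shift=21 [end]
Varint 2: bytes[1:4] = F7 C2 76 -> value 1941879 (3 byte(s))
  byte[4]=0x8E cont=1 payload=0x0E=14: acc |= 14<<0 -> acc=14 shift=7
  byte[5]=0x1D cont=0 payload=0x1D=29: acc |= 29<<7 -> acc=3726 shift=14 [end]
Varint 3: bytes[4:6] = 8E 1D -> value 3726 (2 byte(s))
  byte[6]=0xBB cont=1 payload=0x3B=59: acc |= 59<<0 -> acc=59 shift=7
  byte[7]=0x56 cont=0 payload=0x56=86: acc |= 86<<7 -> acc=11067 shift=14 [end]
Varint 4: bytes[6:8] = BB 56 -> value 11067 (2 byte(s))
  byte[8]=0xE1 cont=1 payload=0x61=97: acc |= 97<<0 -> acc=97 shift=7
  byte[9]=0xE6 cont=1 payload=0x66=102: acc |= 102<<7 -> acc=13153 shift=14
  byte[10]=0x49 cont=0 payload=0x49=73: acc |= 73<<14 -> acc=1209185 shift=21 [end]
Varint 5: bytes[8:11] = E1 E6 49 -> value 1209185 (3 byte(s))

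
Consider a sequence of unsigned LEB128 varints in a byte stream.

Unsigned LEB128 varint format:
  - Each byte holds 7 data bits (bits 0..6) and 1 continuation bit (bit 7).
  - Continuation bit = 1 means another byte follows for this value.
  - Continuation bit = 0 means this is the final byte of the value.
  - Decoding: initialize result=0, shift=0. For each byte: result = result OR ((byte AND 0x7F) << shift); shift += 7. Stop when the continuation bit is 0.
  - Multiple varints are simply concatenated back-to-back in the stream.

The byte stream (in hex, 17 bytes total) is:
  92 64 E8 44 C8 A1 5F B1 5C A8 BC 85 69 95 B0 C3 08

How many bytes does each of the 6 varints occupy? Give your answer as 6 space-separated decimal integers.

  byte[0]=0x92 cont=1 payload=0x12=18: acc |= 18<<0 -> acc=18 shift=7
  byte[1]=0x64 cont=0 payload=0x64=100: acc |= 100<<7 -> acc=12818 shift=14 [end]
Varint 1: bytes[0:2] = 92 64 -> value 12818 (2 byte(s))
  byte[2]=0xE8 cont=1 payload=0x68=104: acc |= 104<<0 -> acc=104 shift=7
  byte[3]=0x44 cont=0 payload=0x44=68: acc |= 68<<7 -> acc=8808 shift=14 [end]
Varint 2: bytes[2:4] = E8 44 -> value 8808 (2 byte(s))
  byte[4]=0xC8 cont=1 payload=0x48=72: acc |= 72<<0 -> acc=72 shift=7
  byte[5]=0xA1 cont=1 payload=0x21=33: acc |= 33<<7 -> acc=4296 shift=14
  byte[6]=0x5F cont=0 payload=0x5F=95: acc |= 95<<14 -> acc=1560776 shift=21 [end]
Varint 3: bytes[4:7] = C8 A1 5F -> value 1560776 (3 byte(s))
  byte[7]=0xB1 cont=1 payload=0x31=49: acc |= 49<<0 -> acc=49 shift=7
  byte[8]=0x5C cont=0 payload=0x5C=92: acc |= 92<<7 -> acc=11825 shift=14 [end]
Varint 4: bytes[7:9] = B1 5C -> value 11825 (2 byte(s))
  byte[9]=0xA8 cont=1 payload=0x28=40: acc |= 40<<0 -> acc=40 shift=7
  byte[10]=0xBC cont=1 payload=0x3C=60: acc |= 60<<7 -> acc=7720 shift=14
  byte[11]=0x85 cont=1 payload=0x05=5: acc |= 5<<14 -> acc=89640 shift=21
  byte[12]=0x69 cont=0 payload=0x69=105: acc |= 105<<21 -> acc=220290600 shift=28 [end]
Varint 5: bytes[9:13] = A8 BC 85 69 -> value 220290600 (4 byte(s))
  byte[13]=0x95 cont=1 payload=0x15=21: acc |= 21<<0 -> acc=21 shift=7
  byte[14]=0xB0 cont=1 payload=0x30=48: acc |= 48<<7 -> acc=6165 shift=14
  byte[15]=0xC3 cont=1 payload=0x43=67: acc |= 67<<14 -> acc=1103893 shift=21
  byte[16]=0x08 cont=0 payload=0x08=8: acc |= 8<<21 -> acc=17881109 shift=28 [end]
Varint 6: bytes[13:17] = 95 B0 C3 08 -> value 17881109 (4 byte(s))

Answer: 2 2 3 2 4 4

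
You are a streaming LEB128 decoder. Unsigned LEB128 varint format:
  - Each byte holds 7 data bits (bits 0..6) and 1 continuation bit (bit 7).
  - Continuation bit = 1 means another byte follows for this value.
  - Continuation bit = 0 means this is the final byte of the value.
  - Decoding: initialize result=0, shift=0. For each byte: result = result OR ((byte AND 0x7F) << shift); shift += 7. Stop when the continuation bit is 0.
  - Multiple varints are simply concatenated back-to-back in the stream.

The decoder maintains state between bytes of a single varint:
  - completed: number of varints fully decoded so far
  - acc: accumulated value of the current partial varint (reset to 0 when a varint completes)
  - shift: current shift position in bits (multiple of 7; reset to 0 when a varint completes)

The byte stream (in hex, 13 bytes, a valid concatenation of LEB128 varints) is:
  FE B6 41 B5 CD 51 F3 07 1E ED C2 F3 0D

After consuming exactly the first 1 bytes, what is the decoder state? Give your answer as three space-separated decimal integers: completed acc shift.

Answer: 0 126 7

Derivation:
byte[0]=0xFE cont=1 payload=0x7E: acc |= 126<<0 -> completed=0 acc=126 shift=7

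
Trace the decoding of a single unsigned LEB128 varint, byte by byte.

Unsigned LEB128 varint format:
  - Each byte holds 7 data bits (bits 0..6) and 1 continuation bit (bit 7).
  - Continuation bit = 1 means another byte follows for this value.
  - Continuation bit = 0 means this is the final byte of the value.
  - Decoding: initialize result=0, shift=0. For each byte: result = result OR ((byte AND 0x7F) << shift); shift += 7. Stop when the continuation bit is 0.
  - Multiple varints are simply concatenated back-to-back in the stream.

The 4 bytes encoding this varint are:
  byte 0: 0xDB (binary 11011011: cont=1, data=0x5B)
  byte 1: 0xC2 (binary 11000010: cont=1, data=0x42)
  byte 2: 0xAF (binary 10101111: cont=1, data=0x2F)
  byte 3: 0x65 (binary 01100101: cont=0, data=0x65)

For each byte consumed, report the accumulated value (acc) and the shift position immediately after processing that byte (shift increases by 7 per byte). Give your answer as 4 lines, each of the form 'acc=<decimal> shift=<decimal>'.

Answer: acc=91 shift=7
acc=8539 shift=14
acc=778587 shift=21
acc=212590939 shift=28

Derivation:
byte 0=0xDB: payload=0x5B=91, contrib = 91<<0 = 91; acc -> 91, shift -> 7
byte 1=0xC2: payload=0x42=66, contrib = 66<<7 = 8448; acc -> 8539, shift -> 14
byte 2=0xAF: payload=0x2F=47, contrib = 47<<14 = 770048; acc -> 778587, shift -> 21
byte 3=0x65: payload=0x65=101, contrib = 101<<21 = 211812352; acc -> 212590939, shift -> 28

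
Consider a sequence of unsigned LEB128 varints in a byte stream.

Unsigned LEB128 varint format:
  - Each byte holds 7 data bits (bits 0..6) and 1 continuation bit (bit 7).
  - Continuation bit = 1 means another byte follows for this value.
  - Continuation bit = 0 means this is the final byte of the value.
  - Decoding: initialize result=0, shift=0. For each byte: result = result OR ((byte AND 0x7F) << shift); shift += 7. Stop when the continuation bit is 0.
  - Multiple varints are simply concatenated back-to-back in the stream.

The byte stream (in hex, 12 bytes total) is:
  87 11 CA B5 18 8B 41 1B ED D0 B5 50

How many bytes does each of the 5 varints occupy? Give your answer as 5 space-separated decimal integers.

  byte[0]=0x87 cont=1 payload=0x07=7: acc |= 7<<0 -> acc=7 shift=7
  byte[1]=0x11 cont=0 payload=0x11=17: acc |= 17<<7 -> acc=2183 shift=14 [end]
Varint 1: bytes[0:2] = 87 11 -> value 2183 (2 byte(s))
  byte[2]=0xCA cont=1 payload=0x4A=74: acc |= 74<<0 -> acc=74 shift=7
  byte[3]=0xB5 cont=1 payload=0x35=53: acc |= 53<<7 -> acc=6858 shift=14
  byte[4]=0x18 cont=0 payload=0x18=24: acc |= 24<<14 -> acc=400074 shift=21 [end]
Varint 2: bytes[2:5] = CA B5 18 -> value 400074 (3 byte(s))
  byte[5]=0x8B cont=1 payload=0x0B=11: acc |= 11<<0 -> acc=11 shift=7
  byte[6]=0x41 cont=0 payload=0x41=65: acc |= 65<<7 -> acc=8331 shift=14 [end]
Varint 3: bytes[5:7] = 8B 41 -> value 8331 (2 byte(s))
  byte[7]=0x1B cont=0 payload=0x1B=27: acc |= 27<<0 -> acc=27 shift=7 [end]
Varint 4: bytes[7:8] = 1B -> value 27 (1 byte(s))
  byte[8]=0xED cont=1 payload=0x6D=109: acc |= 109<<0 -> acc=109 shift=7
  byte[9]=0xD0 cont=1 payload=0x50=80: acc |= 80<<7 -> acc=10349 shift=14
  byte[10]=0xB5 cont=1 payload=0x35=53: acc |= 53<<14 -> acc=878701 shift=21
  byte[11]=0x50 cont=0 payload=0x50=80: acc |= 80<<21 -> acc=168650861 shift=28 [end]
Varint 5: bytes[8:12] = ED D0 B5 50 -> value 168650861 (4 byte(s))

Answer: 2 3 2 1 4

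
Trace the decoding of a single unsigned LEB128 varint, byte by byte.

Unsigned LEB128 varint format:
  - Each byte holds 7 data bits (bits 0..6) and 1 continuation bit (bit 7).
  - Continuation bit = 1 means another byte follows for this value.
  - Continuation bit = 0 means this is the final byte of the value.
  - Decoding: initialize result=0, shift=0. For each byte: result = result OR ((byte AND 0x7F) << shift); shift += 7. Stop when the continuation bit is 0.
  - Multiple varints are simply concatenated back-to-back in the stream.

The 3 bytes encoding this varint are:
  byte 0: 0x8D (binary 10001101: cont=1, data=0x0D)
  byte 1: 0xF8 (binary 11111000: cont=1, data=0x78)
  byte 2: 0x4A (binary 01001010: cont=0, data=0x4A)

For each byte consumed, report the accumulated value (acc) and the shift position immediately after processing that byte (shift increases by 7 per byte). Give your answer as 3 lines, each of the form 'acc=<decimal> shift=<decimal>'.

byte 0=0x8D: payload=0x0D=13, contrib = 13<<0 = 13; acc -> 13, shift -> 7
byte 1=0xF8: payload=0x78=120, contrib = 120<<7 = 15360; acc -> 15373, shift -> 14
byte 2=0x4A: payload=0x4A=74, contrib = 74<<14 = 1212416; acc -> 1227789, shift -> 21

Answer: acc=13 shift=7
acc=15373 shift=14
acc=1227789 shift=21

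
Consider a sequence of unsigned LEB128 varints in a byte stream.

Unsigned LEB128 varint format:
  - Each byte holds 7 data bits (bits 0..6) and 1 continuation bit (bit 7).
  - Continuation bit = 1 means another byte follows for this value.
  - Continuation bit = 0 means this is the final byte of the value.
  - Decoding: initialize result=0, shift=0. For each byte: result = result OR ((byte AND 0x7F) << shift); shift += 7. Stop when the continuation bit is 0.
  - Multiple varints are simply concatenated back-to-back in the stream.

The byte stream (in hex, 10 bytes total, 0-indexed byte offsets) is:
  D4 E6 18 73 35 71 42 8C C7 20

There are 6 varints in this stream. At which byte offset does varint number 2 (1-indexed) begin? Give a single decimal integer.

Answer: 3

Derivation:
  byte[0]=0xD4 cont=1 payload=0x54=84: acc |= 84<<0 -> acc=84 shift=7
  byte[1]=0xE6 cont=1 payload=0x66=102: acc |= 102<<7 -> acc=13140 shift=14
  byte[2]=0x18 cont=0 payload=0x18=24: acc |= 24<<14 -> acc=406356 shift=21 [end]
Varint 1: bytes[0:3] = D4 E6 18 -> value 406356 (3 byte(s))
  byte[3]=0x73 cont=0 payload=0x73=115: acc |= 115<<0 -> acc=115 shift=7 [end]
Varint 2: bytes[3:4] = 73 -> value 115 (1 byte(s))
  byte[4]=0x35 cont=0 payload=0x35=53: acc |= 53<<0 -> acc=53 shift=7 [end]
Varint 3: bytes[4:5] = 35 -> value 53 (1 byte(s))
  byte[5]=0x71 cont=0 payload=0x71=113: acc |= 113<<0 -> acc=113 shift=7 [end]
Varint 4: bytes[5:6] = 71 -> value 113 (1 byte(s))
  byte[6]=0x42 cont=0 payload=0x42=66: acc |= 66<<0 -> acc=66 shift=7 [end]
Varint 5: bytes[6:7] = 42 -> value 66 (1 byte(s))
  byte[7]=0x8C cont=1 payload=0x0C=12: acc |= 12<<0 -> acc=12 shift=7
  byte[8]=0xC7 cont=1 payload=0x47=71: acc |= 71<<7 -> acc=9100 shift=14
  byte[9]=0x20 cont=0 payload=0x20=32: acc |= 32<<14 -> acc=533388 shift=21 [end]
Varint 6: bytes[7:10] = 8C C7 20 -> value 533388 (3 byte(s))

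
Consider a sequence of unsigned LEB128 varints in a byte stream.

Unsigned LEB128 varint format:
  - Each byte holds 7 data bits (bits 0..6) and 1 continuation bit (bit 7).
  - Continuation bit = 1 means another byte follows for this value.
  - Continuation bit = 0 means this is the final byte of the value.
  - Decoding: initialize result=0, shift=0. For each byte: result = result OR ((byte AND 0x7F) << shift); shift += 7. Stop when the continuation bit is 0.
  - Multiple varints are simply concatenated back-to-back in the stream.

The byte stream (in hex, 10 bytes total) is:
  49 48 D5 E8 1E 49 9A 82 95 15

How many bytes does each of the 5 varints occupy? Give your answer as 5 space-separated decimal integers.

Answer: 1 1 3 1 4

Derivation:
  byte[0]=0x49 cont=0 payload=0x49=73: acc |= 73<<0 -> acc=73 shift=7 [end]
Varint 1: bytes[0:1] = 49 -> value 73 (1 byte(s))
  byte[1]=0x48 cont=0 payload=0x48=72: acc |= 72<<0 -> acc=72 shift=7 [end]
Varint 2: bytes[1:2] = 48 -> value 72 (1 byte(s))
  byte[2]=0xD5 cont=1 payload=0x55=85: acc |= 85<<0 -> acc=85 shift=7
  byte[3]=0xE8 cont=1 payload=0x68=104: acc |= 104<<7 -> acc=13397 shift=14
  byte[4]=0x1E cont=0 payload=0x1E=30: acc |= 30<<14 -> acc=504917 shift=21 [end]
Varint 3: bytes[2:5] = D5 E8 1E -> value 504917 (3 byte(s))
  byte[5]=0x49 cont=0 payload=0x49=73: acc |= 73<<0 -> acc=73 shift=7 [end]
Varint 4: bytes[5:6] = 49 -> value 73 (1 byte(s))
  byte[6]=0x9A cont=1 payload=0x1A=26: acc |= 26<<0 -> acc=26 shift=7
  byte[7]=0x82 cont=1 payload=0x02=2: acc |= 2<<7 -> acc=282 shift=14
  byte[8]=0x95 cont=1 payload=0x15=21: acc |= 21<<14 -> acc=344346 shift=21
  byte[9]=0x15 cont=0 payload=0x15=21: acc |= 21<<21 -> acc=44384538 shift=28 [end]
Varint 5: bytes[6:10] = 9A 82 95 15 -> value 44384538 (4 byte(s))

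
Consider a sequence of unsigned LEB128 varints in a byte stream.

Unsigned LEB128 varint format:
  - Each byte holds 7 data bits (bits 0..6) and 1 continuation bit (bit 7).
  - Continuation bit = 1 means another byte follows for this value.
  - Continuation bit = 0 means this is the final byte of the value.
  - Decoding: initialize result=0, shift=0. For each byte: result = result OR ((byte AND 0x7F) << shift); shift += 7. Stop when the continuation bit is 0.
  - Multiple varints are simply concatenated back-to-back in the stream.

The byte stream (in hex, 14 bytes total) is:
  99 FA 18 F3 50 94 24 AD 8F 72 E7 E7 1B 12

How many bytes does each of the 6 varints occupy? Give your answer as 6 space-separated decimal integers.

  byte[0]=0x99 cont=1 payload=0x19=25: acc |= 25<<0 -> acc=25 shift=7
  byte[1]=0xFA cont=1 payload=0x7A=122: acc |= 122<<7 -> acc=15641 shift=14
  byte[2]=0x18 cont=0 payload=0x18=24: acc |= 24<<14 -> acc=408857 shift=21 [end]
Varint 1: bytes[0:3] = 99 FA 18 -> value 408857 (3 byte(s))
  byte[3]=0xF3 cont=1 payload=0x73=115: acc |= 115<<0 -> acc=115 shift=7
  byte[4]=0x50 cont=0 payload=0x50=80: acc |= 80<<7 -> acc=10355 shift=14 [end]
Varint 2: bytes[3:5] = F3 50 -> value 10355 (2 byte(s))
  byte[5]=0x94 cont=1 payload=0x14=20: acc |= 20<<0 -> acc=20 shift=7
  byte[6]=0x24 cont=0 payload=0x24=36: acc |= 36<<7 -> acc=4628 shift=14 [end]
Varint 3: bytes[5:7] = 94 24 -> value 4628 (2 byte(s))
  byte[7]=0xAD cont=1 payload=0x2D=45: acc |= 45<<0 -> acc=45 shift=7
  byte[8]=0x8F cont=1 payload=0x0F=15: acc |= 15<<7 -> acc=1965 shift=14
  byte[9]=0x72 cont=0 payload=0x72=114: acc |= 114<<14 -> acc=1869741 shift=21 [end]
Varint 4: bytes[7:10] = AD 8F 72 -> value 1869741 (3 byte(s))
  byte[10]=0xE7 cont=1 payload=0x67=103: acc |= 103<<0 -> acc=103 shift=7
  byte[11]=0xE7 cont=1 payload=0x67=103: acc |= 103<<7 -> acc=13287 shift=14
  byte[12]=0x1B cont=0 payload=0x1B=27: acc |= 27<<14 -> acc=455655 shift=21 [end]
Varint 5: bytes[10:13] = E7 E7 1B -> value 455655 (3 byte(s))
  byte[13]=0x12 cont=0 payload=0x12=18: acc |= 18<<0 -> acc=18 shift=7 [end]
Varint 6: bytes[13:14] = 12 -> value 18 (1 byte(s))

Answer: 3 2 2 3 3 1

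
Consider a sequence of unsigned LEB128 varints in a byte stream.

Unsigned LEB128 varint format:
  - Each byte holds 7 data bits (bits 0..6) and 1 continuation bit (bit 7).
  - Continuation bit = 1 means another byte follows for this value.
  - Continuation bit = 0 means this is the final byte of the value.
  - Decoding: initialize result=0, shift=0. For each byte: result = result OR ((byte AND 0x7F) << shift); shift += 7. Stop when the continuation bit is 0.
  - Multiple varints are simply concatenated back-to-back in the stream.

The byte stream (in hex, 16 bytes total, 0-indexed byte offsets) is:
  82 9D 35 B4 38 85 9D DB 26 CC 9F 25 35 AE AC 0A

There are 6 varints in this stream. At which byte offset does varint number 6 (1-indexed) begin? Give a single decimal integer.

  byte[0]=0x82 cont=1 payload=0x02=2: acc |= 2<<0 -> acc=2 shift=7
  byte[1]=0x9D cont=1 payload=0x1D=29: acc |= 29<<7 -> acc=3714 shift=14
  byte[2]=0x35 cont=0 payload=0x35=53: acc |= 53<<14 -> acc=872066 shift=21 [end]
Varint 1: bytes[0:3] = 82 9D 35 -> value 872066 (3 byte(s))
  byte[3]=0xB4 cont=1 payload=0x34=52: acc |= 52<<0 -> acc=52 shift=7
  byte[4]=0x38 cont=0 payload=0x38=56: acc |= 56<<7 -> acc=7220 shift=14 [end]
Varint 2: bytes[3:5] = B4 38 -> value 7220 (2 byte(s))
  byte[5]=0x85 cont=1 payload=0x05=5: acc |= 5<<0 -> acc=5 shift=7
  byte[6]=0x9D cont=1 payload=0x1D=29: acc |= 29<<7 -> acc=3717 shift=14
  byte[7]=0xDB cont=1 payload=0x5B=91: acc |= 91<<14 -> acc=1494661 shift=21
  byte[8]=0x26 cont=0 payload=0x26=38: acc |= 38<<21 -> acc=81186437 shift=28 [end]
Varint 3: bytes[5:9] = 85 9D DB 26 -> value 81186437 (4 byte(s))
  byte[9]=0xCC cont=1 payload=0x4C=76: acc |= 76<<0 -> acc=76 shift=7
  byte[10]=0x9F cont=1 payload=0x1F=31: acc |= 31<<7 -> acc=4044 shift=14
  byte[11]=0x25 cont=0 payload=0x25=37: acc |= 37<<14 -> acc=610252 shift=21 [end]
Varint 4: bytes[9:12] = CC 9F 25 -> value 610252 (3 byte(s))
  byte[12]=0x35 cont=0 payload=0x35=53: acc |= 53<<0 -> acc=53 shift=7 [end]
Varint 5: bytes[12:13] = 35 -> value 53 (1 byte(s))
  byte[13]=0xAE cont=1 payload=0x2E=46: acc |= 46<<0 -> acc=46 shift=7
  byte[14]=0xAC cont=1 payload=0x2C=44: acc |= 44<<7 -> acc=5678 shift=14
  byte[15]=0x0A cont=0 payload=0x0A=10: acc |= 10<<14 -> acc=169518 shift=21 [end]
Varint 6: bytes[13:16] = AE AC 0A -> value 169518 (3 byte(s))

Answer: 13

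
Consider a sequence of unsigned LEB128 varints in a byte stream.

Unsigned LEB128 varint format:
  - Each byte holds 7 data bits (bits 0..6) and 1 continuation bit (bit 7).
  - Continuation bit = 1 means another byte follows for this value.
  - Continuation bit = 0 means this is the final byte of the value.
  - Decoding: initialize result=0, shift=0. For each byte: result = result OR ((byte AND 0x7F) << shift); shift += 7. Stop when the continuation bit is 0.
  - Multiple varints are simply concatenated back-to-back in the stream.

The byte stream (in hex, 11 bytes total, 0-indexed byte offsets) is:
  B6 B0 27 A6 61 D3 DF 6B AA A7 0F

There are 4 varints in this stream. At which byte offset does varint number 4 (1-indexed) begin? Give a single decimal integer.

  byte[0]=0xB6 cont=1 payload=0x36=54: acc |= 54<<0 -> acc=54 shift=7
  byte[1]=0xB0 cont=1 payload=0x30=48: acc |= 48<<7 -> acc=6198 shift=14
  byte[2]=0x27 cont=0 payload=0x27=39: acc |= 39<<14 -> acc=645174 shift=21 [end]
Varint 1: bytes[0:3] = B6 B0 27 -> value 645174 (3 byte(s))
  byte[3]=0xA6 cont=1 payload=0x26=38: acc |= 38<<0 -> acc=38 shift=7
  byte[4]=0x61 cont=0 payload=0x61=97: acc |= 97<<7 -> acc=12454 shift=14 [end]
Varint 2: bytes[3:5] = A6 61 -> value 12454 (2 byte(s))
  byte[5]=0xD3 cont=1 payload=0x53=83: acc |= 83<<0 -> acc=83 shift=7
  byte[6]=0xDF cont=1 payload=0x5F=95: acc |= 95<<7 -> acc=12243 shift=14
  byte[7]=0x6B cont=0 payload=0x6B=107: acc |= 107<<14 -> acc=1765331 shift=21 [end]
Varint 3: bytes[5:8] = D3 DF 6B -> value 1765331 (3 byte(s))
  byte[8]=0xAA cont=1 payload=0x2A=42: acc |= 42<<0 -> acc=42 shift=7
  byte[9]=0xA7 cont=1 payload=0x27=39: acc |= 39<<7 -> acc=5034 shift=14
  byte[10]=0x0F cont=0 payload=0x0F=15: acc |= 15<<14 -> acc=250794 shift=21 [end]
Varint 4: bytes[8:11] = AA A7 0F -> value 250794 (3 byte(s))

Answer: 8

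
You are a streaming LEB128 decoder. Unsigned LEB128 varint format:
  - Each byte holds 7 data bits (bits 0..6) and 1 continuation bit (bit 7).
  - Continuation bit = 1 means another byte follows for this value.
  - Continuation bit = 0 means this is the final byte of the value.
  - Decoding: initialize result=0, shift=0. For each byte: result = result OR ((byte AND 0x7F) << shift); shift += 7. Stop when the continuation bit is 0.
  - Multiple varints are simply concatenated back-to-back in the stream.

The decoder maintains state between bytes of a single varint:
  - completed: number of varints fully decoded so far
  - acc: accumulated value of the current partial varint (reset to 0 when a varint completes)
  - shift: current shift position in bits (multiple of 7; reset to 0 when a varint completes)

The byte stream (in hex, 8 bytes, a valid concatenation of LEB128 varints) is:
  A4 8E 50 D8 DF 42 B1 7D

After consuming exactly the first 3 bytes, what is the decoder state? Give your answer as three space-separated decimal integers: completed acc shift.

Answer: 1 0 0

Derivation:
byte[0]=0xA4 cont=1 payload=0x24: acc |= 36<<0 -> completed=0 acc=36 shift=7
byte[1]=0x8E cont=1 payload=0x0E: acc |= 14<<7 -> completed=0 acc=1828 shift=14
byte[2]=0x50 cont=0 payload=0x50: varint #1 complete (value=1312548); reset -> completed=1 acc=0 shift=0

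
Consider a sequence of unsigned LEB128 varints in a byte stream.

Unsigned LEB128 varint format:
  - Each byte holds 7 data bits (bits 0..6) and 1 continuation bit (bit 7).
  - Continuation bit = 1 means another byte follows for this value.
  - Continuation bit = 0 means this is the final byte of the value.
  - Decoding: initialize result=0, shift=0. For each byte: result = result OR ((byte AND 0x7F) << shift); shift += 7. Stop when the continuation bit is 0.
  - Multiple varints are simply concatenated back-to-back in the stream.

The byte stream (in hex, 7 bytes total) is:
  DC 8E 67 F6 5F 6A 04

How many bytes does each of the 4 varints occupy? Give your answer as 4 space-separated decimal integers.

Answer: 3 2 1 1

Derivation:
  byte[0]=0xDC cont=1 payload=0x5C=92: acc |= 92<<0 -> acc=92 shift=7
  byte[1]=0x8E cont=1 payload=0x0E=14: acc |= 14<<7 -> acc=1884 shift=14
  byte[2]=0x67 cont=0 payload=0x67=103: acc |= 103<<14 -> acc=1689436 shift=21 [end]
Varint 1: bytes[0:3] = DC 8E 67 -> value 1689436 (3 byte(s))
  byte[3]=0xF6 cont=1 payload=0x76=118: acc |= 118<<0 -> acc=118 shift=7
  byte[4]=0x5F cont=0 payload=0x5F=95: acc |= 95<<7 -> acc=12278 shift=14 [end]
Varint 2: bytes[3:5] = F6 5F -> value 12278 (2 byte(s))
  byte[5]=0x6A cont=0 payload=0x6A=106: acc |= 106<<0 -> acc=106 shift=7 [end]
Varint 3: bytes[5:6] = 6A -> value 106 (1 byte(s))
  byte[6]=0x04 cont=0 payload=0x04=4: acc |= 4<<0 -> acc=4 shift=7 [end]
Varint 4: bytes[6:7] = 04 -> value 4 (1 byte(s))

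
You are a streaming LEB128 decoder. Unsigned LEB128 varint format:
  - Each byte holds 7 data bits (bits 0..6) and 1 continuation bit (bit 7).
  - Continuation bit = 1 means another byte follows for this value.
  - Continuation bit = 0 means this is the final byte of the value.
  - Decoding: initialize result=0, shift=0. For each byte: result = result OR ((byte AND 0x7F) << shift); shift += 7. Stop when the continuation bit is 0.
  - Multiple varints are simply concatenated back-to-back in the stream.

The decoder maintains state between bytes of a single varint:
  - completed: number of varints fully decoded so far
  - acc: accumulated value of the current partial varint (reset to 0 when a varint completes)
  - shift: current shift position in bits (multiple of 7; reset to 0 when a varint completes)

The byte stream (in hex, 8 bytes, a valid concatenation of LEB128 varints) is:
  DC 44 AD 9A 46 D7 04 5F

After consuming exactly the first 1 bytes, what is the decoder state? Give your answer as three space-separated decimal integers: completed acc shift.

Answer: 0 92 7

Derivation:
byte[0]=0xDC cont=1 payload=0x5C: acc |= 92<<0 -> completed=0 acc=92 shift=7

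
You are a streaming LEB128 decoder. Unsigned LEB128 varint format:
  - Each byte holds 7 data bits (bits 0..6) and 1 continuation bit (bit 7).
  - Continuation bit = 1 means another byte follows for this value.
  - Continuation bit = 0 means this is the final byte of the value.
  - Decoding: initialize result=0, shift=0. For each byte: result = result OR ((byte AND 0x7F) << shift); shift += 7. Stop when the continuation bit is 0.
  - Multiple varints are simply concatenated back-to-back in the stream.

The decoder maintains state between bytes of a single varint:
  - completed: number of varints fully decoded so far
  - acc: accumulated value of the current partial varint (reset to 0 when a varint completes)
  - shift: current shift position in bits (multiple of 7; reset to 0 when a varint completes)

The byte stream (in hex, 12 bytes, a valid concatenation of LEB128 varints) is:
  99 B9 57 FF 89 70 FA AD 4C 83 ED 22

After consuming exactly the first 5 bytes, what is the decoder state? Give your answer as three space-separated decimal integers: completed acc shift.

Answer: 1 1279 14

Derivation:
byte[0]=0x99 cont=1 payload=0x19: acc |= 25<<0 -> completed=0 acc=25 shift=7
byte[1]=0xB9 cont=1 payload=0x39: acc |= 57<<7 -> completed=0 acc=7321 shift=14
byte[2]=0x57 cont=0 payload=0x57: varint #1 complete (value=1432729); reset -> completed=1 acc=0 shift=0
byte[3]=0xFF cont=1 payload=0x7F: acc |= 127<<0 -> completed=1 acc=127 shift=7
byte[4]=0x89 cont=1 payload=0x09: acc |= 9<<7 -> completed=1 acc=1279 shift=14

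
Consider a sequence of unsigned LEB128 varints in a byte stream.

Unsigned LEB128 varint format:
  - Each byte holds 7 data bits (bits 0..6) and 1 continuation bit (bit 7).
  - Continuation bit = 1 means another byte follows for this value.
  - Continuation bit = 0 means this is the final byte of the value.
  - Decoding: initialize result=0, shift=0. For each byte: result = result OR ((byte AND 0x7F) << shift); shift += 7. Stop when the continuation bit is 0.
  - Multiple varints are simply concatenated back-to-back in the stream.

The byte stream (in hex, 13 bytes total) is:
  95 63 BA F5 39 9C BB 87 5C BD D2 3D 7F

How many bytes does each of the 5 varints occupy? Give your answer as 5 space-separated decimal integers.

Answer: 2 3 4 3 1

Derivation:
  byte[0]=0x95 cont=1 payload=0x15=21: acc |= 21<<0 -> acc=21 shift=7
  byte[1]=0x63 cont=0 payload=0x63=99: acc |= 99<<7 -> acc=12693 shift=14 [end]
Varint 1: bytes[0:2] = 95 63 -> value 12693 (2 byte(s))
  byte[2]=0xBA cont=1 payload=0x3A=58: acc |= 58<<0 -> acc=58 shift=7
  byte[3]=0xF5 cont=1 payload=0x75=117: acc |= 117<<7 -> acc=15034 shift=14
  byte[4]=0x39 cont=0 payload=0x39=57: acc |= 57<<14 -> acc=948922 shift=21 [end]
Varint 2: bytes[2:5] = BA F5 39 -> value 948922 (3 byte(s))
  byte[5]=0x9C cont=1 payload=0x1C=28: acc |= 28<<0 -> acc=28 shift=7
  byte[6]=0xBB cont=1 payload=0x3B=59: acc |= 59<<7 -> acc=7580 shift=14
  byte[7]=0x87 cont=1 payload=0x07=7: acc |= 7<<14 -> acc=122268 shift=21
  byte[8]=0x5C cont=0 payload=0x5C=92: acc |= 92<<21 -> acc=193060252 shift=28 [end]
Varint 3: bytes[5:9] = 9C BB 87 5C -> value 193060252 (4 byte(s))
  byte[9]=0xBD cont=1 payload=0x3D=61: acc |= 61<<0 -> acc=61 shift=7
  byte[10]=0xD2 cont=1 payload=0x52=82: acc |= 82<<7 -> acc=10557 shift=14
  byte[11]=0x3D cont=0 payload=0x3D=61: acc |= 61<<14 -> acc=1009981 shift=21 [end]
Varint 4: bytes[9:12] = BD D2 3D -> value 1009981 (3 byte(s))
  byte[12]=0x7F cont=0 payload=0x7F=127: acc |= 127<<0 -> acc=127 shift=7 [end]
Varint 5: bytes[12:13] = 7F -> value 127 (1 byte(s))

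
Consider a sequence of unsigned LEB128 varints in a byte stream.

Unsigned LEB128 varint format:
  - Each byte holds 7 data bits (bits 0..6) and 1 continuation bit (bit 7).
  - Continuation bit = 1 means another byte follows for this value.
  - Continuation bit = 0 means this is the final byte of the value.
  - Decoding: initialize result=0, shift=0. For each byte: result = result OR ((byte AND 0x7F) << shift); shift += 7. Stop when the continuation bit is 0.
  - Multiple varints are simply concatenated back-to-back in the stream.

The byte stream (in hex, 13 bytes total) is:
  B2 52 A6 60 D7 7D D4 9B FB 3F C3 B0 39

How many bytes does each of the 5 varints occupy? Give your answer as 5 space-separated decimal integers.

  byte[0]=0xB2 cont=1 payload=0x32=50: acc |= 50<<0 -> acc=50 shift=7
  byte[1]=0x52 cont=0 payload=0x52=82: acc |= 82<<7 -> acc=10546 shift=14 [end]
Varint 1: bytes[0:2] = B2 52 -> value 10546 (2 byte(s))
  byte[2]=0xA6 cont=1 payload=0x26=38: acc |= 38<<0 -> acc=38 shift=7
  byte[3]=0x60 cont=0 payload=0x60=96: acc |= 96<<7 -> acc=12326 shift=14 [end]
Varint 2: bytes[2:4] = A6 60 -> value 12326 (2 byte(s))
  byte[4]=0xD7 cont=1 payload=0x57=87: acc |= 87<<0 -> acc=87 shift=7
  byte[5]=0x7D cont=0 payload=0x7D=125: acc |= 125<<7 -> acc=16087 shift=14 [end]
Varint 3: bytes[4:6] = D7 7D -> value 16087 (2 byte(s))
  byte[6]=0xD4 cont=1 payload=0x54=84: acc |= 84<<0 -> acc=84 shift=7
  byte[7]=0x9B cont=1 payload=0x1B=27: acc |= 27<<7 -> acc=3540 shift=14
  byte[8]=0xFB cont=1 payload=0x7B=123: acc |= 123<<14 -> acc=2018772 shift=21
  byte[9]=0x3F cont=0 payload=0x3F=63: acc |= 63<<21 -> acc=134139348 shift=28 [end]
Varint 4: bytes[6:10] = D4 9B FB 3F -> value 134139348 (4 byte(s))
  byte[10]=0xC3 cont=1 payload=0x43=67: acc |= 67<<0 -> acc=67 shift=7
  byte[11]=0xB0 cont=1 payload=0x30=48: acc |= 48<<7 -> acc=6211 shift=14
  byte[12]=0x39 cont=0 payload=0x39=57: acc |= 57<<14 -> acc=940099 shift=21 [end]
Varint 5: bytes[10:13] = C3 B0 39 -> value 940099 (3 byte(s))

Answer: 2 2 2 4 3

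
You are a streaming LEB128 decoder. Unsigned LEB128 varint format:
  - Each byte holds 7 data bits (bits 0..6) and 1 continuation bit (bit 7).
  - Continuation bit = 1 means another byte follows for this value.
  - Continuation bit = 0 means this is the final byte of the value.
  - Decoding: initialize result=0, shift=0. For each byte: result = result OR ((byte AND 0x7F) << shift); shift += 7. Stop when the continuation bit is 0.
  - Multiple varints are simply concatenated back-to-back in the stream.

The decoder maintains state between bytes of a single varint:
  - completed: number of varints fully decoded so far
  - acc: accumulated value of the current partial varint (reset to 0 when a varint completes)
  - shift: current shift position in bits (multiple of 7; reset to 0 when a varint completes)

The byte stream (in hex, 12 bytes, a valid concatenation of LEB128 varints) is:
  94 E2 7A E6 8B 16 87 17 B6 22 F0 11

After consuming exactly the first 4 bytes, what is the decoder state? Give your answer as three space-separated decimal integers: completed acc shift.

byte[0]=0x94 cont=1 payload=0x14: acc |= 20<<0 -> completed=0 acc=20 shift=7
byte[1]=0xE2 cont=1 payload=0x62: acc |= 98<<7 -> completed=0 acc=12564 shift=14
byte[2]=0x7A cont=0 payload=0x7A: varint #1 complete (value=2011412); reset -> completed=1 acc=0 shift=0
byte[3]=0xE6 cont=1 payload=0x66: acc |= 102<<0 -> completed=1 acc=102 shift=7

Answer: 1 102 7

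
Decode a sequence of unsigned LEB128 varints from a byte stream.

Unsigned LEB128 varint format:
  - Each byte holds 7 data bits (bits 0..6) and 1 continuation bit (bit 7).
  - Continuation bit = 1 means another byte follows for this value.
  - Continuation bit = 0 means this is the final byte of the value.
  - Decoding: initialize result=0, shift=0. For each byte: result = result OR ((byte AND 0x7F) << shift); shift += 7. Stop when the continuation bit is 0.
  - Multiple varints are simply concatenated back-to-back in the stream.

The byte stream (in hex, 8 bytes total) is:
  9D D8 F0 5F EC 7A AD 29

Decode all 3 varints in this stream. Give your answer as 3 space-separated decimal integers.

Answer: 201075741 15724 5293

Derivation:
  byte[0]=0x9D cont=1 payload=0x1D=29: acc |= 29<<0 -> acc=29 shift=7
  byte[1]=0xD8 cont=1 payload=0x58=88: acc |= 88<<7 -> acc=11293 shift=14
  byte[2]=0xF0 cont=1 payload=0x70=112: acc |= 112<<14 -> acc=1846301 shift=21
  byte[3]=0x5F cont=0 payload=0x5F=95: acc |= 95<<21 -> acc=201075741 shift=28 [end]
Varint 1: bytes[0:4] = 9D D8 F0 5F -> value 201075741 (4 byte(s))
  byte[4]=0xEC cont=1 payload=0x6C=108: acc |= 108<<0 -> acc=108 shift=7
  byte[5]=0x7A cont=0 payload=0x7A=122: acc |= 122<<7 -> acc=15724 shift=14 [end]
Varint 2: bytes[4:6] = EC 7A -> value 15724 (2 byte(s))
  byte[6]=0xAD cont=1 payload=0x2D=45: acc |= 45<<0 -> acc=45 shift=7
  byte[7]=0x29 cont=0 payload=0x29=41: acc |= 41<<7 -> acc=5293 shift=14 [end]
Varint 3: bytes[6:8] = AD 29 -> value 5293 (2 byte(s))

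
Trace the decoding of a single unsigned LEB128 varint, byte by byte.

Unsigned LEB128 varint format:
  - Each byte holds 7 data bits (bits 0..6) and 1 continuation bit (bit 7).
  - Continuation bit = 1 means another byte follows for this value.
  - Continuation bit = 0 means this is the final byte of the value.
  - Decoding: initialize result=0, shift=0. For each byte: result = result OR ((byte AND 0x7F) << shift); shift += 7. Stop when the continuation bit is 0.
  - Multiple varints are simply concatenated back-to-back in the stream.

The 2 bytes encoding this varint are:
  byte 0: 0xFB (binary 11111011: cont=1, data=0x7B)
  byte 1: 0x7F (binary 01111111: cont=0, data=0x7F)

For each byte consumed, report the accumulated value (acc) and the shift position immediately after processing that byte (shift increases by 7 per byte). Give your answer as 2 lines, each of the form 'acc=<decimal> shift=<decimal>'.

byte 0=0xFB: payload=0x7B=123, contrib = 123<<0 = 123; acc -> 123, shift -> 7
byte 1=0x7F: payload=0x7F=127, contrib = 127<<7 = 16256; acc -> 16379, shift -> 14

Answer: acc=123 shift=7
acc=16379 shift=14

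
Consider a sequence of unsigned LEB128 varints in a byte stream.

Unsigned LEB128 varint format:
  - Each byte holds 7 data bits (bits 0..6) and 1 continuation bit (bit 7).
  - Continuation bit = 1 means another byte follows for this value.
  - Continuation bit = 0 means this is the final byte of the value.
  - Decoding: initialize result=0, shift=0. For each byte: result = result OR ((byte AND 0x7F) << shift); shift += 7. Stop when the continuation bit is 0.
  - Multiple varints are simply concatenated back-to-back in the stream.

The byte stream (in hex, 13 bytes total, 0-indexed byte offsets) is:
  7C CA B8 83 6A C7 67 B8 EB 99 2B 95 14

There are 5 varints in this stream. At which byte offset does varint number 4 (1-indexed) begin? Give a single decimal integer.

  byte[0]=0x7C cont=0 payload=0x7C=124: acc |= 124<<0 -> acc=124 shift=7 [end]
Varint 1: bytes[0:1] = 7C -> value 124 (1 byte(s))
  byte[1]=0xCA cont=1 payload=0x4A=74: acc |= 74<<0 -> acc=74 shift=7
  byte[2]=0xB8 cont=1 payload=0x38=56: acc |= 56<<7 -> acc=7242 shift=14
  byte[3]=0x83 cont=1 payload=0x03=3: acc |= 3<<14 -> acc=56394 shift=21
  byte[4]=0x6A cont=0 payload=0x6A=106: acc |= 106<<21 -> acc=222354506 shift=28 [end]
Varint 2: bytes[1:5] = CA B8 83 6A -> value 222354506 (4 byte(s))
  byte[5]=0xC7 cont=1 payload=0x47=71: acc |= 71<<0 -> acc=71 shift=7
  byte[6]=0x67 cont=0 payload=0x67=103: acc |= 103<<7 -> acc=13255 shift=14 [end]
Varint 3: bytes[5:7] = C7 67 -> value 13255 (2 byte(s))
  byte[7]=0xB8 cont=1 payload=0x38=56: acc |= 56<<0 -> acc=56 shift=7
  byte[8]=0xEB cont=1 payload=0x6B=107: acc |= 107<<7 -> acc=13752 shift=14
  byte[9]=0x99 cont=1 payload=0x19=25: acc |= 25<<14 -> acc=423352 shift=21
  byte[10]=0x2B cont=0 payload=0x2B=43: acc |= 43<<21 -> acc=90600888 shift=28 [end]
Varint 4: bytes[7:11] = B8 EB 99 2B -> value 90600888 (4 byte(s))
  byte[11]=0x95 cont=1 payload=0x15=21: acc |= 21<<0 -> acc=21 shift=7
  byte[12]=0x14 cont=0 payload=0x14=20: acc |= 20<<7 -> acc=2581 shift=14 [end]
Varint 5: bytes[11:13] = 95 14 -> value 2581 (2 byte(s))

Answer: 7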